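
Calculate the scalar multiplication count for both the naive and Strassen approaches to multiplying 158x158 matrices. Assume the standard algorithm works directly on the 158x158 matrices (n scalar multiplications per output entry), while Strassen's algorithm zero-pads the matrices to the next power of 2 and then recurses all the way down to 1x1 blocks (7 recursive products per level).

Matrix multiplication for 158x158 matrices:

Strassen's algorithm requires power-of-2 dimensions. Pad 158x158 to 256x256 (next power of 2).

Standard algorithm: 158^3 = 3944312 multiplications
Strassen's algorithm: 7^(log2(256)) = 7^8 = 5764801 multiplications
Difference: 3944312 - 5764801 = -1820489 (Strassen uses MORE here due to padding overhead — for small or just-over-power-of-2 n, padding can outweigh the per-level savings)

Standard: 3944312 multiplications (158^3). Strassen: 5764801 multiplications (7^8, after padding to 256x256). Strassen reduces 8 recursive multiplications to 7 at each level.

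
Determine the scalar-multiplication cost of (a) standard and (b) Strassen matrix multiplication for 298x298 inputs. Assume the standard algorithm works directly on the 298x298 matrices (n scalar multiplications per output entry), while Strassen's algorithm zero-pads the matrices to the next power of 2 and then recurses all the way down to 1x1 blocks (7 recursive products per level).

Matrix multiplication for 298x298 matrices:

Strassen's algorithm requires power-of-2 dimensions. Pad 298x298 to 512x512 (next power of 2).

Standard algorithm: 298^3 = 26463592 multiplications
Strassen's algorithm: 7^(log2(512)) = 7^9 = 40353607 multiplications
Difference: 26463592 - 40353607 = -13890015 (Strassen uses MORE here due to padding overhead — for small or just-over-power-of-2 n, padding can outweigh the per-level savings)

Standard: 26463592 multiplications (298^3). Strassen: 40353607 multiplications (7^9, after padding to 512x512). Strassen reduces 8 recursive multiplications to 7 at each level.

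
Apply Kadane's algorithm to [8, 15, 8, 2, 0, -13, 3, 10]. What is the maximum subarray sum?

Using Kadane's algorithm on [8, 15, 8, 2, 0, -13, 3, 10]:

Scanning through the array:
Position 1 (value 15): max_ending_here = 23, max_so_far = 23
Position 2 (value 8): max_ending_here = 31, max_so_far = 31
Position 3 (value 2): max_ending_here = 33, max_so_far = 33
Position 4 (value 0): max_ending_here = 33, max_so_far = 33
Position 5 (value -13): max_ending_here = 20, max_so_far = 33
Position 6 (value 3): max_ending_here = 23, max_so_far = 33
Position 7 (value 10): max_ending_here = 33, max_so_far = 33

Maximum subarray: [8, 15, 8, 2]
Maximum sum: 33

The maximum subarray is [8, 15, 8, 2] with sum 33. This subarray runs from index 0 to index 3.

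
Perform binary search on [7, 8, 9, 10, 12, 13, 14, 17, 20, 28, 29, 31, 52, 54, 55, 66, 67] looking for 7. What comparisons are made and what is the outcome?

Binary search for 7 in [7, 8, 9, 10, 12, 13, 14, 17, 20, 28, 29, 31, 52, 54, 55, 66, 67]:

lo=0, hi=16, mid=8, arr[mid]=20 -> 20 > 7, search left half
lo=0, hi=7, mid=3, arr[mid]=10 -> 10 > 7, search left half
lo=0, hi=2, mid=1, arr[mid]=8 -> 8 > 7, search left half
lo=0, hi=0, mid=0, arr[mid]=7 -> Found target at index 0!

Binary search finds 7 at index 0 after 4 comparisons. The search repeatedly halves the search space by comparing with the middle element.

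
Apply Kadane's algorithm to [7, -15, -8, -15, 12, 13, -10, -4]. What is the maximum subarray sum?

Using Kadane's algorithm on [7, -15, -8, -15, 12, 13, -10, -4]:

Scanning through the array:
Position 1 (value -15): max_ending_here = -8, max_so_far = 7
Position 2 (value -8): max_ending_here = -8, max_so_far = 7
Position 3 (value -15): max_ending_here = -15, max_so_far = 7
Position 4 (value 12): max_ending_here = 12, max_so_far = 12
Position 5 (value 13): max_ending_here = 25, max_so_far = 25
Position 6 (value -10): max_ending_here = 15, max_so_far = 25
Position 7 (value -4): max_ending_here = 11, max_so_far = 25

Maximum subarray: [12, 13]
Maximum sum: 25

The maximum subarray is [12, 13] with sum 25. This subarray runs from index 4 to index 5.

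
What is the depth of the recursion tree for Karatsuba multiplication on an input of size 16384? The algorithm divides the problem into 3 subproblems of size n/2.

For divide and conquer with division factor 2:

Problem sizes at each level:
Level 0: 16384
Level 1: 8192
Level 2: 4096
Level 3: 2048
Level 4: 1024
Level 5: 512
Level 6: 256
Level 7: 128
Level 8: 64
Level 9: 32
Level 10: 16
Level 11: 8
Level 12: 4
Level 13: 2
Level 14: 1

The root is level 0 and the size-1 base case is level 14 (the tree spans levels 0 through 14, i.e. 15 levels counting the root), so the depth is the number of divisions: log_2(16384) = 14

The recursion tree depth is log_2(16384) = 14. At each level, the problem size is divided by 2, so it takes 14 divisions to reduce to a base case of size 1. The algorithm makes 3 recursive calls at each level.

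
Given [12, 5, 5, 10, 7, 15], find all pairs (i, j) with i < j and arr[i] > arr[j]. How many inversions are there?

Finding inversions in [12, 5, 5, 10, 7, 15]:

(0, 1): arr[0]=12 > arr[1]=5
(0, 2): arr[0]=12 > arr[2]=5
(0, 3): arr[0]=12 > arr[3]=10
(0, 4): arr[0]=12 > arr[4]=7
(3, 4): arr[3]=10 > arr[4]=7

Total inversions: 5

The array has 5 inversion(s): (0,1), (0,2), (0,3), (0,4), (3,4). Each pair (i,j) satisfies i < j and arr[i] > arr[j].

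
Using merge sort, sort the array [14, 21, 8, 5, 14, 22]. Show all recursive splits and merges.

Merge sort trace:

Split: [14, 21, 8, 5, 14, 22] -> [14, 21, 8] and [5, 14, 22]
  Split: [14, 21, 8] -> [14] and [21, 8]
    Split: [21, 8] -> [21] and [8]
    Merge: [21] + [8] -> [8, 21]
  Merge: [14] + [8, 21] -> [8, 14, 21]
  Split: [5, 14, 22] -> [5] and [14, 22]
    Split: [14, 22] -> [14] and [22]
    Merge: [14] + [22] -> [14, 22]
  Merge: [5] + [14, 22] -> [5, 14, 22]
Merge: [8, 14, 21] + [5, 14, 22] -> [5, 8, 14, 14, 21, 22]

Final sorted array: [5, 8, 14, 14, 21, 22]

The merge sort proceeds by recursively splitting the array and merging sorted halves.
After all merges, the sorted array is [5, 8, 14, 14, 21, 22].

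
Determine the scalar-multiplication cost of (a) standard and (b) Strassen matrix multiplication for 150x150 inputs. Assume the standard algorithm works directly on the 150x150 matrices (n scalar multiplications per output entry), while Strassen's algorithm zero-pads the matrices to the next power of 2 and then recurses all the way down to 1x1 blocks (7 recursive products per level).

Matrix multiplication for 150x150 matrices:

Strassen's algorithm requires power-of-2 dimensions. Pad 150x150 to 256x256 (next power of 2).

Standard algorithm: 150^3 = 3375000 multiplications
Strassen's algorithm: 7^(log2(256)) = 7^8 = 5764801 multiplications
Difference: 3375000 - 5764801 = -2389801 (Strassen uses MORE here due to padding overhead — for small or just-over-power-of-2 n, padding can outweigh the per-level savings)

Standard: 3375000 multiplications (150^3). Strassen: 5764801 multiplications (7^8, after padding to 256x256). Strassen reduces 8 recursive multiplications to 7 at each level.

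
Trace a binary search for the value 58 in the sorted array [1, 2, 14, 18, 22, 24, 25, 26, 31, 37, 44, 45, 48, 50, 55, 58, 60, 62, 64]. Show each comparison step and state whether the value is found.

Binary search for 58 in [1, 2, 14, 18, 22, 24, 25, 26, 31, 37, 44, 45, 48, 50, 55, 58, 60, 62, 64]:

lo=0, hi=18, mid=9, arr[mid]=37 -> 37 < 58, search right half
lo=10, hi=18, mid=14, arr[mid]=55 -> 55 < 58, search right half
lo=15, hi=18, mid=16, arr[mid]=60 -> 60 > 58, search left half
lo=15, hi=15, mid=15, arr[mid]=58 -> Found target at index 15!

Binary search finds 58 at index 15 after 4 comparisons. The search repeatedly halves the search space by comparing with the middle element.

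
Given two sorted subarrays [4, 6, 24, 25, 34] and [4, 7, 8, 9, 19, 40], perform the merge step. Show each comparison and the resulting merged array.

Merging process:

Compare 4 vs 4: take 4 from left. Merged: [4]
Compare 6 vs 4: take 4 from right. Merged: [4, 4]
Compare 6 vs 7: take 6 from left. Merged: [4, 4, 6]
Compare 24 vs 7: take 7 from right. Merged: [4, 4, 6, 7]
Compare 24 vs 8: take 8 from right. Merged: [4, 4, 6, 7, 8]
Compare 24 vs 9: take 9 from right. Merged: [4, 4, 6, 7, 8, 9]
Compare 24 vs 19: take 19 from right. Merged: [4, 4, 6, 7, 8, 9, 19]
Compare 24 vs 40: take 24 from left. Merged: [4, 4, 6, 7, 8, 9, 19, 24]
Compare 25 vs 40: take 25 from left. Merged: [4, 4, 6, 7, 8, 9, 19, 24, 25]
Compare 34 vs 40: take 34 from left. Merged: [4, 4, 6, 7, 8, 9, 19, 24, 25, 34]
Append remaining from right: [40]. Merged: [4, 4, 6, 7, 8, 9, 19, 24, 25, 34, 40]

Final merged array: [4, 4, 6, 7, 8, 9, 19, 24, 25, 34, 40]
Total comparisons: 10

The merged array is [4, 4, 6, 7, 8, 9, 19, 24, 25, 34, 40], requiring 10 comparisons. The merge step runs in O(n) time where n is the total number of elements.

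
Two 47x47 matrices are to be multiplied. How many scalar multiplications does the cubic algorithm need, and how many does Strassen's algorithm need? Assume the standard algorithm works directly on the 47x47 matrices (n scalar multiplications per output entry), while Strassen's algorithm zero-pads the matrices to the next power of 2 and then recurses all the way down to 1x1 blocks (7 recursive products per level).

Matrix multiplication for 47x47 matrices:

Strassen's algorithm requires power-of-2 dimensions. Pad 47x47 to 64x64 (next power of 2).

Standard algorithm: 47^3 = 103823 multiplications
Strassen's algorithm: 7^(log2(64)) = 7^6 = 117649 multiplications
Difference: 103823 - 117649 = -13826 (Strassen uses MORE here due to padding overhead — for small or just-over-power-of-2 n, padding can outweigh the per-level savings)

Standard: 103823 multiplications (47^3). Strassen: 117649 multiplications (7^6, after padding to 64x64). Strassen reduces 8 recursive multiplications to 7 at each level.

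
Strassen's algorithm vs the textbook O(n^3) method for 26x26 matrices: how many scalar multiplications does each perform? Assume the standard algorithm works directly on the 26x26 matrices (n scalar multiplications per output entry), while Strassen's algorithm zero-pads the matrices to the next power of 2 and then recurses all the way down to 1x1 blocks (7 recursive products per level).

Matrix multiplication for 26x26 matrices:

Strassen's algorithm requires power-of-2 dimensions. Pad 26x26 to 32x32 (next power of 2).

Standard algorithm: 26^3 = 17576 multiplications
Strassen's algorithm: 7^(log2(32)) = 7^5 = 16807 multiplications
Savings: 17576 - 16807 = 769 multiplications

Standard: 17576 multiplications (26^3). Strassen: 16807 multiplications (7^5, after padding to 32x32). Strassen reduces 8 recursive multiplications to 7 at each level.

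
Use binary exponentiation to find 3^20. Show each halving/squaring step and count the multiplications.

Computing 3^20 by squaring (build up from 3^1; each line after the first costs one multiplication):

3^1 = 3
3^2 = (3^1)^2 = 3^2 = 9
3^4 = (3^2)^2 = 9^2 = 81
3^5 = 3 * 3^4 = 3 * 81 = 243
3^10 = (3^5)^2 = 243^2 = 59049
3^20 = (3^10)^2 = 59049^2 = 3486784401

Result: 3486784401
Multiplications needed: 5 (5 lines after 3^1)

3^20 = 3486784401. Using exponentiation by squaring, this requires 5 multiplications. The key idea: if the exponent is even, square the half-power; if odd, multiply by the base once.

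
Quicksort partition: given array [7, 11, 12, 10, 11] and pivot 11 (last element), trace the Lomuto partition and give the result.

Lomuto partition with pivot = 11:

Initial array: [7, 11, 12, 10, 11]

arr[0]=7 <= 11: swap with position 0, array becomes [7, 11, 12, 10, 11]
arr[1]=11 <= 11: swap with position 1, array becomes [7, 11, 12, 10, 11]
arr[2]=12 > 11: no swap
arr[3]=10 <= 11: swap with position 2, array becomes [7, 11, 10, 12, 11]

Place pivot at position 3: [7, 11, 10, 11, 12]
Pivot position: 3

After partitioning with pivot 11, the array becomes [7, 11, 10, 11, 12]. The pivot is placed at index 3. All elements to the left of the pivot are <= 11, and all elements to the right are > 11.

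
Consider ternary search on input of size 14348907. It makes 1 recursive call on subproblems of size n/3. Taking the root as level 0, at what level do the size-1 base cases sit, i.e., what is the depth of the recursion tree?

For divide and conquer with division factor 3:

Problem sizes at each level:
Level 0: 14348907
Level 1: 4782969
Level 2: 1594323
Level 3: 531441
Level 4: 177147
Level 5: 59049
Level 6: 19683
Level 7: 6561
Level 8: 2187
Level 9: 729
Level 10: 243
Level 11: 81
Level 12: 27
Level 13: 9
Level 14: 3
Level 15: 1

The root is level 0 and the size-1 base case is level 15 (the tree spans levels 0 through 15, i.e. 16 levels counting the root), so the depth is the number of divisions: log_3(14348907) = 15

The recursion tree depth is log_3(14348907) = 15. At each level, the problem size is divided by 3, so it takes 15 divisions to reduce to a base case of size 1. The algorithm makes 1 recursive call at each level.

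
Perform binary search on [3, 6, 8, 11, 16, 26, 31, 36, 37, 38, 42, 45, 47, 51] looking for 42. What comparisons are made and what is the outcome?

Binary search for 42 in [3, 6, 8, 11, 16, 26, 31, 36, 37, 38, 42, 45, 47, 51]:

lo=0, hi=13, mid=6, arr[mid]=31 -> 31 < 42, search right half
lo=7, hi=13, mid=10, arr[mid]=42 -> Found target at index 10!

Binary search finds 42 at index 10 after 2 comparisons. The search repeatedly halves the search space by comparing with the middle element.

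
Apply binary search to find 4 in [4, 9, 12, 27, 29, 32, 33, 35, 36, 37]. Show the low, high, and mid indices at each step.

Binary search for 4 in [4, 9, 12, 27, 29, 32, 33, 35, 36, 37]:

lo=0, hi=9, mid=4, arr[mid]=29 -> 29 > 4, search left half
lo=0, hi=3, mid=1, arr[mid]=9 -> 9 > 4, search left half
lo=0, hi=0, mid=0, arr[mid]=4 -> Found target at index 0!

Binary search finds 4 at index 0 after 3 comparisons. The search repeatedly halves the search space by comparing with the middle element.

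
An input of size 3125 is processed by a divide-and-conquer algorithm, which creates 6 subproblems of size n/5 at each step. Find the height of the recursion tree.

For divide and conquer with division factor 5:

Problem sizes at each level:
Level 0: 3125
Level 1: 625
Level 2: 125
Level 3: 25
Level 4: 5
Level 5: 1

The root is level 0 and the size-1 base case is level 5 (the tree spans levels 0 through 5, i.e. 6 levels counting the root), so the depth is the number of divisions: log_5(3125) = 5

The recursion tree depth is log_5(3125) = 5. At each level, the problem size is divided by 5, so it takes 5 divisions to reduce to a base case of size 1. The algorithm makes 6 recursive calls at each level.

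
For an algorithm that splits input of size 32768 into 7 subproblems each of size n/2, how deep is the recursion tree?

For divide and conquer with division factor 2:

Problem sizes at each level:
Level 0: 32768
Level 1: 16384
Level 2: 8192
Level 3: 4096
Level 4: 2048
Level 5: 1024
Level 6: 512
Level 7: 256
Level 8: 128
Level 9: 64
Level 10: 32
Level 11: 16
Level 12: 8
Level 13: 4
Level 14: 2
Level 15: 1

The root is level 0 and the size-1 base case is level 15 (the tree spans levels 0 through 15, i.e. 16 levels counting the root), so the depth is the number of divisions: log_2(32768) = 15

The recursion tree depth is log_2(32768) = 15. At each level, the problem size is divided by 2, so it takes 15 divisions to reduce to a base case of size 1. The algorithm makes 7 recursive calls at each level.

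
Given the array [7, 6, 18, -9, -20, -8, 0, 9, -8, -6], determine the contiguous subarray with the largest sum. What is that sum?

Using Kadane's algorithm on [7, 6, 18, -9, -20, -8, 0, 9, -8, -6]:

Scanning through the array:
Position 1 (value 6): max_ending_here = 13, max_so_far = 13
Position 2 (value 18): max_ending_here = 31, max_so_far = 31
Position 3 (value -9): max_ending_here = 22, max_so_far = 31
Position 4 (value -20): max_ending_here = 2, max_so_far = 31
Position 5 (value -8): max_ending_here = -6, max_so_far = 31
Position 6 (value 0): max_ending_here = 0, max_so_far = 31
Position 7 (value 9): max_ending_here = 9, max_so_far = 31
Position 8 (value -8): max_ending_here = 1, max_so_far = 31
Position 9 (value -6): max_ending_here = -5, max_so_far = 31

Maximum subarray: [7, 6, 18]
Maximum sum: 31

The maximum subarray is [7, 6, 18] with sum 31. This subarray runs from index 0 to index 2.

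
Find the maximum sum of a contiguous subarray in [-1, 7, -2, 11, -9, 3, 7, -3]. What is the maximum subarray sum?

Using Kadane's algorithm on [-1, 7, -2, 11, -9, 3, 7, -3]:

Scanning through the array:
Position 1 (value 7): max_ending_here = 7, max_so_far = 7
Position 2 (value -2): max_ending_here = 5, max_so_far = 7
Position 3 (value 11): max_ending_here = 16, max_so_far = 16
Position 4 (value -9): max_ending_here = 7, max_so_far = 16
Position 5 (value 3): max_ending_here = 10, max_so_far = 16
Position 6 (value 7): max_ending_here = 17, max_so_far = 17
Position 7 (value -3): max_ending_here = 14, max_so_far = 17

Maximum subarray: [7, -2, 11, -9, 3, 7]
Maximum sum: 17

The maximum subarray is [7, -2, 11, -9, 3, 7] with sum 17. This subarray runs from index 1 to index 6.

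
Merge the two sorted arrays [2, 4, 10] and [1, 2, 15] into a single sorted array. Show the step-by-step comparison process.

Merging process:

Compare 2 vs 1: take 1 from right. Merged: [1]
Compare 2 vs 2: take 2 from left. Merged: [1, 2]
Compare 4 vs 2: take 2 from right. Merged: [1, 2, 2]
Compare 4 vs 15: take 4 from left. Merged: [1, 2, 2, 4]
Compare 10 vs 15: take 10 from left. Merged: [1, 2, 2, 4, 10]
Append remaining from right: [15]. Merged: [1, 2, 2, 4, 10, 15]

Final merged array: [1, 2, 2, 4, 10, 15]
Total comparisons: 5

The merged array is [1, 2, 2, 4, 10, 15], requiring 5 comparisons. The merge step runs in O(n) time where n is the total number of elements.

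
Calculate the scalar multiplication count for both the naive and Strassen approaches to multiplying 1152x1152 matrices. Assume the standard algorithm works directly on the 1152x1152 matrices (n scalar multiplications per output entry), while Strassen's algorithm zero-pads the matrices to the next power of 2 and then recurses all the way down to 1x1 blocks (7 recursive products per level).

Matrix multiplication for 1152x1152 matrices:

Strassen's algorithm requires power-of-2 dimensions. Pad 1152x1152 to 2048x2048 (next power of 2).

Standard algorithm: 1152^3 = 1528823808 multiplications
Strassen's algorithm: 7^(log2(2048)) = 7^11 = 1977326743 multiplications
Difference: 1528823808 - 1977326743 = -448502935 (Strassen uses MORE here due to padding overhead — for small or just-over-power-of-2 n, padding can outweigh the per-level savings)

Standard: 1528823808 multiplications (1152^3). Strassen: 1977326743 multiplications (7^11, after padding to 2048x2048). Strassen reduces 8 recursive multiplications to 7 at each level.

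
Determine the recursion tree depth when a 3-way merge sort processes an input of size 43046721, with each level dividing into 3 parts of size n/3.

For divide and conquer with division factor 3:

Problem sizes at each level:
Level 0: 43046721
Level 1: 14348907
Level 2: 4782969
Level 3: 1594323
Level 4: 531441
Level 5: 177147
Level 6: 59049
Level 7: 19683
Level 8: 6561
Level 9: 2187
Level 10: 729
Level 11: 243
Level 12: 81
Level 13: 27
Level 14: 9
Level 15: 3
Level 16: 1

The root is level 0 and the size-1 base case is level 16 (the tree spans levels 0 through 16, i.e. 17 levels counting the root), so the depth is the number of divisions: log_3(43046721) = 16

The recursion tree depth is log_3(43046721) = 16. At each level, the problem size is divided by 3, so it takes 16 divisions to reduce to a base case of size 1. The algorithm makes 3 recursive calls at each level.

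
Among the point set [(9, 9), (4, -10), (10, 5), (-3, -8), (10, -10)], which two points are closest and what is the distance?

Computing all pairwise distances among 5 points:

d((9, 9), (4, -10)) = 19.6469
d((9, 9), (10, 5)) = 4.1231 <-- minimum
d((9, 9), (-3, -8)) = 20.8087
d((9, 9), (10, -10)) = 19.0263
d((4, -10), (10, 5)) = 16.1555
d((4, -10), (-3, -8)) = 7.2801
d((4, -10), (10, -10)) = 6.0
d((10, 5), (-3, -8)) = 18.3848
d((10, 5), (10, -10)) = 15.0
d((-3, -8), (10, -10)) = 13.1529

Closest pair: (9, 9) and (10, 5) with distance 4.1231

The closest pair is (9, 9) and (10, 5) with Euclidean distance 4.1231. For 5 points, brute-force pairwise comparison is shown above. For large n, the divide-and-conquer algorithm (sort by x, recurse on halves, check the dividing strip) achieves O(n log n).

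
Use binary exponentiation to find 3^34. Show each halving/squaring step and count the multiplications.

Computing 3^34 by squaring (build up from 3^1; each line after the first costs one multiplication):

3^1 = 3
3^2 = (3^1)^2 = 3^2 = 9
3^4 = (3^2)^2 = 9^2 = 81
3^8 = (3^4)^2 = 81^2 = 6561
3^16 = (3^8)^2 = 6561^2 = 43046721
3^17 = 3 * 3^16 = 3 * 43046721 = 129140163
3^34 = (3^17)^2 = 129140163^2 = 16677181699666569

Result: 16677181699666569
Multiplications needed: 6 (6 lines after 3^1)

3^34 = 16677181699666569. Using exponentiation by squaring, this requires 6 multiplications. The key idea: if the exponent is even, square the half-power; if odd, multiply by the base once.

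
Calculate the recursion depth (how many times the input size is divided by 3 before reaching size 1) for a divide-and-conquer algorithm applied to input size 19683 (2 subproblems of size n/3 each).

For divide and conquer with division factor 3:

Problem sizes at each level:
Level 0: 19683
Level 1: 6561
Level 2: 2187
Level 3: 729
Level 4: 243
Level 5: 81
Level 6: 27
Level 7: 9
Level 8: 3
Level 9: 1

The root is level 0 and the size-1 base case is level 9 (the tree spans levels 0 through 9, i.e. 10 levels counting the root), so the depth is the number of divisions: log_3(19683) = 9

The recursion tree depth is log_3(19683) = 9. At each level, the problem size is divided by 3, so it takes 9 divisions to reduce to a base case of size 1. The algorithm makes 2 recursive calls at each level.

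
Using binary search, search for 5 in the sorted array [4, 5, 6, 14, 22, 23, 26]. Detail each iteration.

Binary search for 5 in [4, 5, 6, 14, 22, 23, 26]:

lo=0, hi=6, mid=3, arr[mid]=14 -> 14 > 5, search left half
lo=0, hi=2, mid=1, arr[mid]=5 -> Found target at index 1!

Binary search finds 5 at index 1 after 2 comparisons. The search repeatedly halves the search space by comparing with the middle element.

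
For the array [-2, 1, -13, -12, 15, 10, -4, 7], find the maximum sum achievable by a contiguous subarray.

Using Kadane's algorithm on [-2, 1, -13, -12, 15, 10, -4, 7]:

Scanning through the array:
Position 1 (value 1): max_ending_here = 1, max_so_far = 1
Position 2 (value -13): max_ending_here = -12, max_so_far = 1
Position 3 (value -12): max_ending_here = -12, max_so_far = 1
Position 4 (value 15): max_ending_here = 15, max_so_far = 15
Position 5 (value 10): max_ending_here = 25, max_so_far = 25
Position 6 (value -4): max_ending_here = 21, max_so_far = 25
Position 7 (value 7): max_ending_here = 28, max_so_far = 28

Maximum subarray: [15, 10, -4, 7]
Maximum sum: 28

The maximum subarray is [15, 10, -4, 7] with sum 28. This subarray runs from index 4 to index 7.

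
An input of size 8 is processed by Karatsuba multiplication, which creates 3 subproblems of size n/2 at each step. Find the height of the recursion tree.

For divide and conquer with division factor 2:

Problem sizes at each level:
Level 0: 8
Level 1: 4
Level 2: 2
Level 3: 1

The root is level 0 and the size-1 base case is level 3 (the tree spans levels 0 through 3, i.e. 4 levels counting the root), so the depth is the number of divisions: log_2(8) = 3

The recursion tree depth is log_2(8) = 3. At each level, the problem size is divided by 2, so it takes 3 divisions to reduce to a base case of size 1. The algorithm makes 3 recursive calls at each level.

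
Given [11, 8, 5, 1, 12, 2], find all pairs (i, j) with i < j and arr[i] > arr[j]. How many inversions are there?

Finding inversions in [11, 8, 5, 1, 12, 2]:

(0, 1): arr[0]=11 > arr[1]=8
(0, 2): arr[0]=11 > arr[2]=5
(0, 3): arr[0]=11 > arr[3]=1
(0, 5): arr[0]=11 > arr[5]=2
(1, 2): arr[1]=8 > arr[2]=5
(1, 3): arr[1]=8 > arr[3]=1
(1, 5): arr[1]=8 > arr[5]=2
(2, 3): arr[2]=5 > arr[3]=1
(2, 5): arr[2]=5 > arr[5]=2
(4, 5): arr[4]=12 > arr[5]=2

Total inversions: 10

The array has 10 inversion(s): (0,1), (0,2), (0,3), (0,5), (1,2), (1,3), (1,5), (2,3), (2,5), (4,5). Each pair (i,j) satisfies i < j and arr[i] > arr[j].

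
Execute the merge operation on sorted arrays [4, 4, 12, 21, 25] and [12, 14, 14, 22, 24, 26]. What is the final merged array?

Merging process:

Compare 4 vs 12: take 4 from left. Merged: [4]
Compare 4 vs 12: take 4 from left. Merged: [4, 4]
Compare 12 vs 12: take 12 from left. Merged: [4, 4, 12]
Compare 21 vs 12: take 12 from right. Merged: [4, 4, 12, 12]
Compare 21 vs 14: take 14 from right. Merged: [4, 4, 12, 12, 14]
Compare 21 vs 14: take 14 from right. Merged: [4, 4, 12, 12, 14, 14]
Compare 21 vs 22: take 21 from left. Merged: [4, 4, 12, 12, 14, 14, 21]
Compare 25 vs 22: take 22 from right. Merged: [4, 4, 12, 12, 14, 14, 21, 22]
Compare 25 vs 24: take 24 from right. Merged: [4, 4, 12, 12, 14, 14, 21, 22, 24]
Compare 25 vs 26: take 25 from left. Merged: [4, 4, 12, 12, 14, 14, 21, 22, 24, 25]
Append remaining from right: [26]. Merged: [4, 4, 12, 12, 14, 14, 21, 22, 24, 25, 26]

Final merged array: [4, 4, 12, 12, 14, 14, 21, 22, 24, 25, 26]
Total comparisons: 10

The merged array is [4, 4, 12, 12, 14, 14, 21, 22, 24, 25, 26], requiring 10 comparisons. The merge step runs in O(n) time where n is the total number of elements.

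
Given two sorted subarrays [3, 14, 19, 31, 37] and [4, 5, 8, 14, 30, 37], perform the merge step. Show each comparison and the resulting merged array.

Merging process:

Compare 3 vs 4: take 3 from left. Merged: [3]
Compare 14 vs 4: take 4 from right. Merged: [3, 4]
Compare 14 vs 5: take 5 from right. Merged: [3, 4, 5]
Compare 14 vs 8: take 8 from right. Merged: [3, 4, 5, 8]
Compare 14 vs 14: take 14 from left. Merged: [3, 4, 5, 8, 14]
Compare 19 vs 14: take 14 from right. Merged: [3, 4, 5, 8, 14, 14]
Compare 19 vs 30: take 19 from left. Merged: [3, 4, 5, 8, 14, 14, 19]
Compare 31 vs 30: take 30 from right. Merged: [3, 4, 5, 8, 14, 14, 19, 30]
Compare 31 vs 37: take 31 from left. Merged: [3, 4, 5, 8, 14, 14, 19, 30, 31]
Compare 37 vs 37: take 37 from left. Merged: [3, 4, 5, 8, 14, 14, 19, 30, 31, 37]
Append remaining from right: [37]. Merged: [3, 4, 5, 8, 14, 14, 19, 30, 31, 37, 37]

Final merged array: [3, 4, 5, 8, 14, 14, 19, 30, 31, 37, 37]
Total comparisons: 10

The merged array is [3, 4, 5, 8, 14, 14, 19, 30, 31, 37, 37], requiring 10 comparisons. The merge step runs in O(n) time where n is the total number of elements.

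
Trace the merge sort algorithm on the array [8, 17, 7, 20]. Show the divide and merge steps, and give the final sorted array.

Merge sort trace:

Split: [8, 17, 7, 20] -> [8, 17] and [7, 20]
  Split: [8, 17] -> [8] and [17]
  Merge: [8] + [17] -> [8, 17]
  Split: [7, 20] -> [7] and [20]
  Merge: [7] + [20] -> [7, 20]
Merge: [8, 17] + [7, 20] -> [7, 8, 17, 20]

Final sorted array: [7, 8, 17, 20]

The merge sort proceeds by recursively splitting the array and merging sorted halves.
After all merges, the sorted array is [7, 8, 17, 20].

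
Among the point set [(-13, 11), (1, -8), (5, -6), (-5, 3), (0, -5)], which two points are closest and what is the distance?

Computing all pairwise distances among 5 points:

d((-13, 11), (1, -8)) = 23.6008
d((-13, 11), (5, -6)) = 24.7588
d((-13, 11), (-5, 3)) = 11.3137
d((-13, 11), (0, -5)) = 20.6155
d((1, -8), (5, -6)) = 4.4721
d((1, -8), (-5, 3)) = 12.53
d((1, -8), (0, -5)) = 3.1623 <-- minimum
d((5, -6), (-5, 3)) = 13.4536
d((5, -6), (0, -5)) = 5.099
d((-5, 3), (0, -5)) = 9.434

Closest pair: (1, -8) and (0, -5) with distance 3.1623

The closest pair is (1, -8) and (0, -5) with Euclidean distance 3.1623. For 5 points, brute-force pairwise comparison is shown above. For large n, the divide-and-conquer algorithm (sort by x, recurse on halves, check the dividing strip) achieves O(n log n).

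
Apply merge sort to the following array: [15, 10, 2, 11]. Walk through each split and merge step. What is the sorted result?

Merge sort trace:

Split: [15, 10, 2, 11] -> [15, 10] and [2, 11]
  Split: [15, 10] -> [15] and [10]
  Merge: [15] + [10] -> [10, 15]
  Split: [2, 11] -> [2] and [11]
  Merge: [2] + [11] -> [2, 11]
Merge: [10, 15] + [2, 11] -> [2, 10, 11, 15]

Final sorted array: [2, 10, 11, 15]

The merge sort proceeds by recursively splitting the array and merging sorted halves.
After all merges, the sorted array is [2, 10, 11, 15].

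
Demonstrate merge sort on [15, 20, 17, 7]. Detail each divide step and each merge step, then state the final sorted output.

Merge sort trace:

Split: [15, 20, 17, 7] -> [15, 20] and [17, 7]
  Split: [15, 20] -> [15] and [20]
  Merge: [15] + [20] -> [15, 20]
  Split: [17, 7] -> [17] and [7]
  Merge: [17] + [7] -> [7, 17]
Merge: [15, 20] + [7, 17] -> [7, 15, 17, 20]

Final sorted array: [7, 15, 17, 20]

The merge sort proceeds by recursively splitting the array and merging sorted halves.
After all merges, the sorted array is [7, 15, 17, 20].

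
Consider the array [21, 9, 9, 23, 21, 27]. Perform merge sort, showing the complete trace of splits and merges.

Merge sort trace:

Split: [21, 9, 9, 23, 21, 27] -> [21, 9, 9] and [23, 21, 27]
  Split: [21, 9, 9] -> [21] and [9, 9]
    Split: [9, 9] -> [9] and [9]
    Merge: [9] + [9] -> [9, 9]
  Merge: [21] + [9, 9] -> [9, 9, 21]
  Split: [23, 21, 27] -> [23] and [21, 27]
    Split: [21, 27] -> [21] and [27]
    Merge: [21] + [27] -> [21, 27]
  Merge: [23] + [21, 27] -> [21, 23, 27]
Merge: [9, 9, 21] + [21, 23, 27] -> [9, 9, 21, 21, 23, 27]

Final sorted array: [9, 9, 21, 21, 23, 27]

The merge sort proceeds by recursively splitting the array and merging sorted halves.
After all merges, the sorted array is [9, 9, 21, 21, 23, 27].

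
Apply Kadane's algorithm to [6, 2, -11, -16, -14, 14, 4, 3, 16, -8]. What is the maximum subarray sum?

Using Kadane's algorithm on [6, 2, -11, -16, -14, 14, 4, 3, 16, -8]:

Scanning through the array:
Position 1 (value 2): max_ending_here = 8, max_so_far = 8
Position 2 (value -11): max_ending_here = -3, max_so_far = 8
Position 3 (value -16): max_ending_here = -16, max_so_far = 8
Position 4 (value -14): max_ending_here = -14, max_so_far = 8
Position 5 (value 14): max_ending_here = 14, max_so_far = 14
Position 6 (value 4): max_ending_here = 18, max_so_far = 18
Position 7 (value 3): max_ending_here = 21, max_so_far = 21
Position 8 (value 16): max_ending_here = 37, max_so_far = 37
Position 9 (value -8): max_ending_here = 29, max_so_far = 37

Maximum subarray: [14, 4, 3, 16]
Maximum sum: 37

The maximum subarray is [14, 4, 3, 16] with sum 37. This subarray runs from index 5 to index 8.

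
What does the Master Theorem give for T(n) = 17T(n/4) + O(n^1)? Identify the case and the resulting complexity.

Master Theorem for T(n) = 17T(n/4) + O(n^1):

a = 17, b = 4, c = 1
log_b(a) = log_4(17) = 2.0437

Case 1: c = 1 < log_4(17) = 2.0437
T(n) = O(n^(log_4 17))

For T(n) = 17T(n/4) + O(n^1): log_4(17) = 2.0437. This is Case 1 of the Master Theorem (c < log_b(a), work dominated by leaves), giving O(n^(log_4 17)).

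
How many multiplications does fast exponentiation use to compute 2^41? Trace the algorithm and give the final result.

Computing 2^41 by squaring (build up from 2^1; each line after the first costs one multiplication):

2^1 = 2
2^2 = (2^1)^2 = 2^2 = 4
2^4 = (2^2)^2 = 4^2 = 16
2^5 = 2 * 2^4 = 2 * 16 = 32
2^10 = (2^5)^2 = 32^2 = 1024
2^20 = (2^10)^2 = 1024^2 = 1048576
2^40 = (2^20)^2 = 1048576^2 = 1099511627776
2^41 = 2 * 2^40 = 2 * 1099511627776 = 2199023255552

Result: 2199023255552
Multiplications needed: 7 (7 lines after 2^1)

2^41 = 2199023255552. Using exponentiation by squaring, this requires 7 multiplications. The key idea: if the exponent is even, square the half-power; if odd, multiply by the base once.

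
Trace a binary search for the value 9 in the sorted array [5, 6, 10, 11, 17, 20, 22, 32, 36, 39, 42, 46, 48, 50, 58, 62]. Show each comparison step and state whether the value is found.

Binary search for 9 in [5, 6, 10, 11, 17, 20, 22, 32, 36, 39, 42, 46, 48, 50, 58, 62]:

lo=0, hi=15, mid=7, arr[mid]=32 -> 32 > 9, search left half
lo=0, hi=6, mid=3, arr[mid]=11 -> 11 > 9, search left half
lo=0, hi=2, mid=1, arr[mid]=6 -> 6 < 9, search right half
lo=2, hi=2, mid=2, arr[mid]=10 -> 10 > 9, search left half
lo=2 > hi=1, target 9 not found

Binary search determines that 9 is not in the array after 4 comparisons. The search space was exhausted without finding the target.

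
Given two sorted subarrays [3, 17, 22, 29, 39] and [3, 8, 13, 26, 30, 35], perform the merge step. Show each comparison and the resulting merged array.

Merging process:

Compare 3 vs 3: take 3 from left. Merged: [3]
Compare 17 vs 3: take 3 from right. Merged: [3, 3]
Compare 17 vs 8: take 8 from right. Merged: [3, 3, 8]
Compare 17 vs 13: take 13 from right. Merged: [3, 3, 8, 13]
Compare 17 vs 26: take 17 from left. Merged: [3, 3, 8, 13, 17]
Compare 22 vs 26: take 22 from left. Merged: [3, 3, 8, 13, 17, 22]
Compare 29 vs 26: take 26 from right. Merged: [3, 3, 8, 13, 17, 22, 26]
Compare 29 vs 30: take 29 from left. Merged: [3, 3, 8, 13, 17, 22, 26, 29]
Compare 39 vs 30: take 30 from right. Merged: [3, 3, 8, 13, 17, 22, 26, 29, 30]
Compare 39 vs 35: take 35 from right. Merged: [3, 3, 8, 13, 17, 22, 26, 29, 30, 35]
Append remaining from left: [39]. Merged: [3, 3, 8, 13, 17, 22, 26, 29, 30, 35, 39]

Final merged array: [3, 3, 8, 13, 17, 22, 26, 29, 30, 35, 39]
Total comparisons: 10

The merged array is [3, 3, 8, 13, 17, 22, 26, 29, 30, 35, 39], requiring 10 comparisons. The merge step runs in O(n) time where n is the total number of elements.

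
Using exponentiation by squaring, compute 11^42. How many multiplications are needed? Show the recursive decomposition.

Computing 11^42 by squaring (build up from 11^1; each line after the first costs one multiplication):

11^1 = 11
11^2 = (11^1)^2 = 11^2 = 121
11^4 = (11^2)^2 = 121^2 = 14641
11^5 = 11 * 11^4 = 11 * 14641 = 161051
11^10 = (11^5)^2 = 161051^2 = 25937424601
11^20 = (11^10)^2 = 25937424601^2 = 672749994932560009201
11^21 = 11 * 11^20 = 11 * 672749994932560009201 = 7400249944258160101211
11^42 = (11^21)^2 = 7400249944258160101211^2 = 54763699237492901685126120802225273763666521

Result: 54763699237492901685126120802225273763666521
Multiplications needed: 7 (7 lines after 11^1)

11^42 = 54763699237492901685126120802225273763666521. Using exponentiation by squaring, this requires 7 multiplications. The key idea: if the exponent is even, square the half-power; if odd, multiply by the base once.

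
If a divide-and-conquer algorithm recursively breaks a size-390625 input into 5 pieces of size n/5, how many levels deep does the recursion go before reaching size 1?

For divide and conquer with division factor 5:

Problem sizes at each level:
Level 0: 390625
Level 1: 78125
Level 2: 15625
Level 3: 3125
Level 4: 625
Level 5: 125
Level 6: 25
Level 7: 5
Level 8: 1

The root is level 0 and the size-1 base case is level 8 (the tree spans levels 0 through 8, i.e. 9 levels counting the root), so the depth is the number of divisions: log_5(390625) = 8

The recursion tree depth is log_5(390625) = 8. At each level, the problem size is divided by 5, so it takes 8 divisions to reduce to a base case of size 1. The algorithm makes 5 recursive calls at each level.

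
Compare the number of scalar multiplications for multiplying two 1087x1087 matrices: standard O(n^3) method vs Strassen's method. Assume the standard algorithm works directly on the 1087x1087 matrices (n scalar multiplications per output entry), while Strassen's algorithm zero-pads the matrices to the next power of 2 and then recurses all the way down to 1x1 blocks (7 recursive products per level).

Matrix multiplication for 1087x1087 matrices:

Strassen's algorithm requires power-of-2 dimensions. Pad 1087x1087 to 2048x2048 (next power of 2).

Standard algorithm: 1087^3 = 1284365503 multiplications
Strassen's algorithm: 7^(log2(2048)) = 7^11 = 1977326743 multiplications
Difference: 1284365503 - 1977326743 = -692961240 (Strassen uses MORE here due to padding overhead — for small or just-over-power-of-2 n, padding can outweigh the per-level savings)

Standard: 1284365503 multiplications (1087^3). Strassen: 1977326743 multiplications (7^11, after padding to 2048x2048). Strassen reduces 8 recursive multiplications to 7 at each level.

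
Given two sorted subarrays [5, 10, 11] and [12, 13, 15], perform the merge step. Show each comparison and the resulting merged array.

Merging process:

Compare 5 vs 12: take 5 from left. Merged: [5]
Compare 10 vs 12: take 10 from left. Merged: [5, 10]
Compare 11 vs 12: take 11 from left. Merged: [5, 10, 11]
Append remaining from right: [12, 13, 15]. Merged: [5, 10, 11, 12, 13, 15]

Final merged array: [5, 10, 11, 12, 13, 15]
Total comparisons: 3

The merged array is [5, 10, 11, 12, 13, 15], requiring 3 comparisons. The merge step runs in O(n) time where n is the total number of elements.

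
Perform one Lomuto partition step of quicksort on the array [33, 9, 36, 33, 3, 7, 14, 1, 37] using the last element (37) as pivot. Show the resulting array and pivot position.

Lomuto partition with pivot = 37:

Initial array: [33, 9, 36, 33, 3, 7, 14, 1, 37]

arr[0]=33 <= 37: swap with position 0, array becomes [33, 9, 36, 33, 3, 7, 14, 1, 37]
arr[1]=9 <= 37: swap with position 1, array becomes [33, 9, 36, 33, 3, 7, 14, 1, 37]
arr[2]=36 <= 37: swap with position 2, array becomes [33, 9, 36, 33, 3, 7, 14, 1, 37]
arr[3]=33 <= 37: swap with position 3, array becomes [33, 9, 36, 33, 3, 7, 14, 1, 37]
arr[4]=3 <= 37: swap with position 4, array becomes [33, 9, 36, 33, 3, 7, 14, 1, 37]
arr[5]=7 <= 37: swap with position 5, array becomes [33, 9, 36, 33, 3, 7, 14, 1, 37]
arr[6]=14 <= 37: swap with position 6, array becomes [33, 9, 36, 33, 3, 7, 14, 1, 37]
arr[7]=1 <= 37: swap with position 7, array becomes [33, 9, 36, 33, 3, 7, 14, 1, 37]

Place pivot at position 8: [33, 9, 36, 33, 3, 7, 14, 1, 37]
Pivot position: 8

After partitioning with pivot 37, the array becomes [33, 9, 36, 33, 3, 7, 14, 1, 37]. The pivot is placed at index 8. All elements to the left of the pivot are <= 37, and all elements to the right are > 37.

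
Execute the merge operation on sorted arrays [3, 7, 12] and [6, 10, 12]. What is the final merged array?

Merging process:

Compare 3 vs 6: take 3 from left. Merged: [3]
Compare 7 vs 6: take 6 from right. Merged: [3, 6]
Compare 7 vs 10: take 7 from left. Merged: [3, 6, 7]
Compare 12 vs 10: take 10 from right. Merged: [3, 6, 7, 10]
Compare 12 vs 12: take 12 from left. Merged: [3, 6, 7, 10, 12]
Append remaining from right: [12]. Merged: [3, 6, 7, 10, 12, 12]

Final merged array: [3, 6, 7, 10, 12, 12]
Total comparisons: 5

The merged array is [3, 6, 7, 10, 12, 12], requiring 5 comparisons. The merge step runs in O(n) time where n is the total number of elements.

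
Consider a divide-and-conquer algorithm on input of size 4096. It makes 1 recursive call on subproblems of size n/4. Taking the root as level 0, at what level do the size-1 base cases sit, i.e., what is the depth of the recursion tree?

For divide and conquer with division factor 4:

Problem sizes at each level:
Level 0: 4096
Level 1: 1024
Level 2: 256
Level 3: 64
Level 4: 16
Level 5: 4
Level 6: 1

The root is level 0 and the size-1 base case is level 6 (the tree spans levels 0 through 6, i.e. 7 levels counting the root), so the depth is the number of divisions: log_4(4096) = 6

The recursion tree depth is log_4(4096) = 6. At each level, the problem size is divided by 4, so it takes 6 divisions to reduce to a base case of size 1. The algorithm makes 1 recursive call at each level.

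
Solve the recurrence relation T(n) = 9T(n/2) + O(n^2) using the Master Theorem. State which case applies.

Master Theorem for T(n) = 9T(n/2) + O(n^2):

a = 9, b = 2, c = 2
log_b(a) = log_2(9) = 3.1699

Case 1: c = 2 < log_2(9) = 3.1699
T(n) = O(n^(log_2 9))

For T(n) = 9T(n/2) + O(n^2): log_2(9) = 3.1699. This is Case 1 of the Master Theorem (c < log_b(a), work dominated by leaves), giving O(n^(log_2 9)).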